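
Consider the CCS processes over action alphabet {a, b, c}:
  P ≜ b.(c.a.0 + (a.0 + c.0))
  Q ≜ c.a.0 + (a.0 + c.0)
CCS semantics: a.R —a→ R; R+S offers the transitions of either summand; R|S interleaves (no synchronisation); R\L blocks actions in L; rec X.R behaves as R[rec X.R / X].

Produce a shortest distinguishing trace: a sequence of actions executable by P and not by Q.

b

LTS(P): 4 reachable states
  u0 = b.(c.a.0 + (a.0 + c.0)) :: —b→ u1
  u1 = c.a.0 + (a.0 + c.0) :: —a→ u2, —c→ u2, —c→ u3
  u2 = 0 :: stopped
  u3 = a.0 :: —a→ u2
LTS(Q): 3 reachable states
  v0 = c.a.0 + (a.0 + c.0) :: —a→ v1, —c→ v1, —c→ v2
  v1 = 0 :: stopped
  v2 = a.0 :: —a→ v1
Executing b from P (initial set {u0}):
  step 1 (b): {u1}
  — P admits the full trace.
Executing b from Q (initial set {v0}):
  step 1 (b): no successor for Q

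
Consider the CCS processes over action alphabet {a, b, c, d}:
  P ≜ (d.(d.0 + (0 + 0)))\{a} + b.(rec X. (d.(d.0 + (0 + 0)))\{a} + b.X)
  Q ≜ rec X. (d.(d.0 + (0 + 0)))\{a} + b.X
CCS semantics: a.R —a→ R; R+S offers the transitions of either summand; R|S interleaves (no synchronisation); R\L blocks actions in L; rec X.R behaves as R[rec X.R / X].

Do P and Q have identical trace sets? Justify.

LTS(P): 4 reachable states
  p0 = (d.(d.0 + (0 + 0)))\{a} + b.(rec X. (d.(d.0 + (0 + 0)))\{a} + b.X) | ··b··> p1, ··d··> p2
  p1 = rec X. (d.(d.0 + (0 + 0)))\{a} + b.X | ··b··> p1, ··d··> p2
  p2 = (d.0 + (0 + 0))\{a} | ··d··> p3
  p3 = 0\{a} | stopped
LTS(Q): 3 reachable states
  q0 = rec X. (d.(d.0 + (0 + 0)))\{a} + b.X | ··b··> q0, ··d··> q1
  q1 = (d.0 + (0 + 0))\{a} | ··d··> q2
  q2 = 0\{a} | stopped
Coarsest stable partition (strong bisimilarity classes):
  B0 = {p0, p1, q0}
  B1 = {p2, q1}
  B2 = {p3, q2}
p0 ∈ B0, q0 ∈ B0 → same block
Bisimilar ⇒ trace-equivalent.

trace-equivalent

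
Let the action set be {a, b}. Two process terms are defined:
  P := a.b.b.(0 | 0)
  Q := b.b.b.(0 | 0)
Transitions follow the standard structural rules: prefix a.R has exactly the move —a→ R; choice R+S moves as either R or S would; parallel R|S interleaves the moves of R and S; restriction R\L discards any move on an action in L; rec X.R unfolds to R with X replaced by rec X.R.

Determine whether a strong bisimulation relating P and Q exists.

NO

LTS(P): 4 reachable states
  p0 = a.b.b.(0 | 0) :: --a--▸ p1
  p1 = b.b.(0 | 0) :: --b--▸ p2
  p2 = b.(0 | 0) :: --b--▸ p3
  p3 = 0 | 0 :: (no moves)
LTS(Q): 4 reachable states
  q0 = b.b.b.(0 | 0) :: --b--▸ q1
  q1 = b.b.(0 | 0) :: --b--▸ q2
  q2 = b.(0 | 0) :: --b--▸ q3
  q3 = 0 | 0 :: (no moves)
Coarsest stable partition (strong bisimilarity classes):
  B0 = {p0}
  B1 = {p1, q1}
  B2 = {p2, q2}
  B3 = {p3, q3}
  B4 = {q0}
p0 ∈ B0, q0 ∈ B4 → different blocks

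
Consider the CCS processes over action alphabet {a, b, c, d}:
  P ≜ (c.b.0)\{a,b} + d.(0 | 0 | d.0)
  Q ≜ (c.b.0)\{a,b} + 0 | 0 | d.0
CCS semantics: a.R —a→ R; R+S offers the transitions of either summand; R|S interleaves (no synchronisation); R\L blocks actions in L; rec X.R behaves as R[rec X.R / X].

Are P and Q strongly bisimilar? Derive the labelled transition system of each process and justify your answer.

P's transition system — 4 states:
  p0 = (c.b.0)\{a,b} + d.(0 | 0 | d.0) :: --c--▸ p1, --d--▸ p2
  p1 = (b.0)\{a,b} :: deadlocked
  p2 = 0 | 0 | d.0 :: --d--▸ p3
  p3 = 0 | 0 | 0 :: deadlocked
Q's transition system — 3 states:
  q0 = (c.b.0)\{a,b} + 0 | 0 | d.0 :: --c--▸ q1, --d--▸ q2
  q1 = (b.0)\{a,b} :: deadlocked
  q2 = 0 | 0 | 0 :: deadlocked
Partition-refinement fixed point:
  B0 = {p0}
  B1 = {p1, p3, q1, q2}
  B2 = {p2}
  B3 = {q0}
p0 ∈ B0, q0 ∈ B3 → different blocks

P ≁ Q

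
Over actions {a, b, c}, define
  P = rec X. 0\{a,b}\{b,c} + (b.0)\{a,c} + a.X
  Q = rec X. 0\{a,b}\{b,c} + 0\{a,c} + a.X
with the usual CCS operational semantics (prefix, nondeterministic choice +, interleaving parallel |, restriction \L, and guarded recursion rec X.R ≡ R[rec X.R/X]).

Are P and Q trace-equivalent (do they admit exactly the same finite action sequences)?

LTS(P): 2 reachable states
  p0 = rec X. 0\{a,b}\{b,c} + (b.0)\{a,c} + a.X has moves —a→ p0, —b→ p1
  p1 = 0\{a,c} has moves ·
LTS(Q): 1 reachable states
  q0 = rec X. 0\{a,b}\{b,c} + 0\{a,c} + a.X has moves —a→ q0
Executing b from P (initial set {p0}):
  step 1 (b): {p1}
  — P admits the full trace.
Executing b from Q (initial set {q0}):
  step 1 (b): no successor for Q

traces(P) ≠ traces(Q) — witness ⟨b⟩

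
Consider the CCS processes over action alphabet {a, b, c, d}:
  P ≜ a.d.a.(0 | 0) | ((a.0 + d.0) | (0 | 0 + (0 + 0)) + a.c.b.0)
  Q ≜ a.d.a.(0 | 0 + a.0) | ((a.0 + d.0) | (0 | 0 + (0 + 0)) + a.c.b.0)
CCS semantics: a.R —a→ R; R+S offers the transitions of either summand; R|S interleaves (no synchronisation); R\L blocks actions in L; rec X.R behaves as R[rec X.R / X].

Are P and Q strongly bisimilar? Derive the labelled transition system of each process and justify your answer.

Reachable graph of P (20 states):
  s0 = a.d.a.(0 | 0) | ((a.0 + d.0) | (0 | 0 + (0 + 0)) + a.c.b.0) → --a--▸ s1, --a--▸ s2, --a--▸ s3, --d--▸ s1
  s1 = a.d.a.(0 | 0) | (0 | (0 | 0 + (0 + 0))) → --a--▸ s4
  s2 = a.d.a.(0 | 0) | c.b.0 → --a--▸ s5, --c--▸ s6
  s3 = d.a.(0 | 0) | ((a.0 + d.0) | (0 | 0 + (0 + 0)) + a.c.b.0) → --a--▸ s4, --a--▸ s5, --d--▸ s4, --d--▸ s7
  s4 = d.a.(0 | 0) | (0 | (0 | 0 + (0 + 0))) → --d--▸ s8
  s5 = d.a.(0 | 0) | c.b.0 → --c--▸ s9, --d--▸ s10
  s6 = a.d.a.(0 | 0) | b.0 → --a--▸ s9, --b--▸ s11
  s7 = a.(0 | 0) | ((a.0 + d.0) | (0 | 0 + (0 + 0)) + a.c.b.0) → --a--▸ s10, --a--▸ s12, --a--▸ s8, --d--▸ s8
  s8 = a.(0 | 0) | (0 | (0 | 0 + (0 + 0))) → --a--▸ s13
  s9 = d.a.(0 | 0) | b.0 → --b--▸ s14, --d--▸ s15
  s10 = a.(0 | 0) | c.b.0 → --a--▸ s16, --c--▸ s15
  s11 = a.d.a.(0 | 0) | 0 → --a--▸ s14
  s12 = 0 | 0 | ((a.0 + d.0) | (0 | 0 + (0 + 0)) + a.c.b.0) → --a--▸ s13, --a--▸ s16, --d--▸ s13
  s13 = 0 | 0 | (0 | (0 | 0 + (0 + 0))) → deadlocked
  s14 = d.a.(0 | 0) | 0 → --d--▸ s17
  s15 = a.(0 | 0) | b.0 → --a--▸ s18, --b--▸ s17
  s16 = 0 | 0 | c.b.0 → --c--▸ s18
  s17 = a.(0 | 0) | 0 → --a--▸ s19
  s18 = 0 | 0 | b.0 → --b--▸ s19
  s19 = 0 | 0 | 0 → deadlocked
Reachable graph of Q (25 states):
  t0 = a.d.a.(0 | 0 + a.0) | ((a.0 + d.0) | (0 | 0 + (0 + 0)) + a.c.b.0) → --a--▸ t1, --a--▸ t2, --a--▸ t3, --d--▸ t1
  t1 = a.d.a.(0 | 0 + a.0) | (0 | (0 | 0 + (0 + 0))) → --a--▸ t4
  t2 = a.d.a.(0 | 0 + a.0) | c.b.0 → --a--▸ t5, --c--▸ t6
  t3 = d.a.(0 | 0 + a.0) | ((a.0 + d.0) | (0 | 0 + (0 + 0)) + a.c.b.0) → --a--▸ t4, --a--▸ t5, --d--▸ t4, --d--▸ t7
  t4 = d.a.(0 | 0 + a.0) | (0 | (0 | 0 + (0 + 0))) → --d--▸ t8
  t5 = d.a.(0 | 0 + a.0) | c.b.0 → --c--▸ t9, --d--▸ t10
  t6 = a.d.a.(0 | 0 + a.0) | b.0 → --a--▸ t9, --b--▸ t11
  t7 = a.(0 | 0 + a.0) | ((a.0 + d.0) | (0 | 0 + (0 + 0)) + a.c.b.0) → --a--▸ t10, --a--▸ t12, --a--▸ t8, --d--▸ t8
  t8 = a.(0 | 0 + a.0) | (0 | (0 | 0 + (0 + 0))) → --a--▸ t13
  t9 = d.a.(0 | 0 + a.0) | b.0 → --b--▸ t14, --d--▸ t15
  t10 = a.(0 | 0 + a.0) | c.b.0 → --a--▸ t16, --c--▸ t15
  t11 = a.d.a.(0 | 0 + a.0) | 0 → --a--▸ t14
  t12 = (0 | 0 + a.0) | ((a.0 + d.0) | (0 | 0 + (0 + 0)) + a.c.b.0) → --a--▸ t13, --a--▸ t16, --a--▸ t17, --d--▸ t13
  t13 = (0 | 0 + a.0) | (0 | (0 | 0 + (0 + 0))) → --a--▸ t18
  t14 = d.a.(0 | 0 + a.0) | 0 → --d--▸ t19
  t15 = a.(0 | 0 + a.0) | b.0 → --a--▸ t20, --b--▸ t19
  t16 = (0 | 0 + a.0) | c.b.0 → --a--▸ t21, --c--▸ t20
  t17 = 0 | ((a.0 + d.0) | (0 | 0 + (0 + 0)) + a.c.b.0) → --a--▸ t18, --a--▸ t21, --d--▸ t18
  t18 = 0 | (0 | (0 | 0 + (0 + 0))) → deadlocked
  t19 = a.(0 | 0 + a.0) | 0 → --a--▸ t22
  t20 = (0 | 0 + a.0) | b.0 → --a--▸ t23, --b--▸ t22
  t21 = 0 | c.b.0 → --c--▸ t23
  t22 = (0 | 0 + a.0) | 0 → --a--▸ t24
  t23 = 0 | b.0 → --b--▸ t24
  t24 = 0 | 0 → deadlocked
Bisimilarity quotient blocks:
  B0 = {s0}
  B1 = {s1, s11}
  B2 = {s14, s4}
  B3 = {s17, s8, t13, t22}
  B4 = {s13, s19, t18, t24}
  B5 = {s3}
  B6 = {s7, t12}
  B7 = {s10, t16}
  B8 = {s15, t20}
  B9 = {s18, t23}
  B10 = {s16, t21}
  B11 = {s12, t17}
  B12 = {s5}
  B13 = {s9}
  B14 = {s2}
  B15 = {s6}
  B16 = {t0}
  B17 = {t3}
  B18 = {t14, t4}
  B19 = {t19, t8}
  B20 = {t7}
  B21 = {t10}
  B22 = {t15}
  B23 = {t5}
  B24 = {t9}
  B25 = {t1, t11}
  B26 = {t2}
  B27 = {t6}
s0 ∈ B0, t0 ∈ B16 → different blocks

NO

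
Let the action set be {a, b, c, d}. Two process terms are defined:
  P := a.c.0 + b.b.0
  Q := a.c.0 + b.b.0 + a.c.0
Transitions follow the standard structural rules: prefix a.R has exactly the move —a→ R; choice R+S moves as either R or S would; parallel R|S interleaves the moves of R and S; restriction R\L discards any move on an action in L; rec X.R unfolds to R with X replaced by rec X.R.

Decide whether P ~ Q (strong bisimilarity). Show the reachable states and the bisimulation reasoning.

P's transition system — 4 states:
  p0 = a.c.0 + b.b.0 | =a=> p1, =b=> p2
  p1 = c.0 | =c=> p3
  p2 = b.0 | =b=> p3
  p3 = 0 | (no moves)
Q's transition system — 4 states:
  q0 = a.c.0 + b.b.0 + a.c.0 | =a=> q1, =b=> q2
  q1 = c.0 | =c=> q3
  q2 = b.0 | =b=> q3
  q3 = 0 | (no moves)
Coarsest stable partition (strong bisimilarity classes):
  B0 = {p0, q0}
  B1 = {p2, q2}
  B2 = {p3, q3}
  B3 = {p1, q1}
p0 ∈ B0, q0 ∈ B0 → same block

P ~ Q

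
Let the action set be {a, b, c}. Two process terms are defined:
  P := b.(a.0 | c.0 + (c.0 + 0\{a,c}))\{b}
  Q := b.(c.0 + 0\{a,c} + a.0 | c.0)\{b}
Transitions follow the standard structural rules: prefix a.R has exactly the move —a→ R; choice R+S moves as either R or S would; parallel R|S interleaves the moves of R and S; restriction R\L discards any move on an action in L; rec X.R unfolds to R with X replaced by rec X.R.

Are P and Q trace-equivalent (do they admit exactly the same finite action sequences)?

trace-equivalent

LTS(P): 6 reachable states
  m0 = b.(a.0 | c.0 + (c.0 + 0\{a,c}))\{b} → --b--▸ m1
  m1 = (a.0 | c.0 + (c.0 + 0\{a,c}))\{b} → --a--▸ m2, --c--▸ m3, --c--▸ m4
  m2 = (0 | c.0)\{b} → --c--▸ m5
  m3 = (a.0 | 0)\{b} → --a--▸ m5
  m4 = 0\{b} → (no moves)
  m5 = (0 | 0)\{b} → (no moves)
LTS(Q): 6 reachable states
  n0 = b.(c.0 + 0\{a,c} + a.0 | c.0)\{b} → --b--▸ n1
  n1 = (c.0 + 0\{a,c} + a.0 | c.0)\{b} → --a--▸ n2, --c--▸ n3, --c--▸ n4
  n2 = (0 | c.0)\{b} → --c--▸ n5
  n3 = (a.0 | 0)\{b} → --a--▸ n5
  n4 = 0\{b} → (no moves)
  n5 = (0 | 0)\{b} → (no moves)
Bisimilarity quotient blocks:
  B0 = {m0, n0}
  B1 = {m1, n1}
  B2 = {m3, n3}
  B3 = {m4, m5, n4, n5}
  B4 = {m2, n2}
m0 ∈ B0, n0 ∈ B0 → same block
Bisimilar ⇒ trace-equivalent.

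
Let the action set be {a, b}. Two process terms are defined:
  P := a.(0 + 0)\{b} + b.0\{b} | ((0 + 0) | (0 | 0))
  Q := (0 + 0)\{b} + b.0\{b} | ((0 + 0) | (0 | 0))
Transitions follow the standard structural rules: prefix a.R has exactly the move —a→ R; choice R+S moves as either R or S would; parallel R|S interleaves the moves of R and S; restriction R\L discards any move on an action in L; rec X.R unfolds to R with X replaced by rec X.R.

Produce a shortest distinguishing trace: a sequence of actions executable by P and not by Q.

a

Reachable graph of P (3 states):
  s0 = a.(0 + 0)\{b} + b.0\{b} | ((0 + 0) | (0 | 0)) ⊢ —a→ s1, —b→ s2
  s1 = (0 + 0)\{b} ⊢ ·
  s2 = 0\{b} | ((0 + 0) | (0 | 0)) ⊢ ·
Reachable graph of Q (2 states):
  t0 = (0 + 0)\{b} + b.0\{b} | ((0 + 0) | (0 | 0)) ⊢ —b→ t1
  t1 = 0\{b} | ((0 + 0) | (0 | 0)) ⊢ ·
Run σ = ⟨a⟩ on P: start {s0}
  [1] a ⇒ {s1}
  ✓ P
Run σ = ⟨a⟩ on Q: start {t0}
  [1] a ⇒ ∅  — Q cannot continue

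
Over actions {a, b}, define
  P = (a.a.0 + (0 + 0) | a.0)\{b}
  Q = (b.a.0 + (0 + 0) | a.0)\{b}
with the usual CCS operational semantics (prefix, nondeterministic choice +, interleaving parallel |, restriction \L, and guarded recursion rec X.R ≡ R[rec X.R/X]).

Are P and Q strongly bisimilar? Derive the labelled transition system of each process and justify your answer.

LTS(P): 4 reachable states
  m0 = (a.a.0 + (0 + 0) | a.0)\{b} → ··a··> m1, ··a··> m2
  m1 = ((0 + 0) | 0)\{b} → ∅
  m2 = (a.0)\{b} → ··a··> m3
  m3 = 0\{b} → ∅
LTS(Q): 2 reachable states
  n0 = (b.a.0 + (0 + 0) | a.0)\{b} → ··a··> n1
  n1 = ((0 + 0) | 0)\{b} → ∅
Coarsest stable partition (strong bisimilarity classes):
  B0 = {m0}
  B1 = {m2, n0}
  B2 = {m1, m3, n1}
m0 ∈ B0, n0 ∈ B1 → different blocks

NO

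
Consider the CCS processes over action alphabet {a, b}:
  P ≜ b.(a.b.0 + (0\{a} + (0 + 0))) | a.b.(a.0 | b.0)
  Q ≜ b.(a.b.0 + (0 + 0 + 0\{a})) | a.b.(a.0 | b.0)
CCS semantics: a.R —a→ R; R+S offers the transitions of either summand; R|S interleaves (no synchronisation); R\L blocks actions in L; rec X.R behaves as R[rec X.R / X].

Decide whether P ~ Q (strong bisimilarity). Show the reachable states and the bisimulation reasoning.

Reachable graph of P (24 states):
  m0 = b.(a.b.0 + (0\{a} + (0 + 0))) | a.b.(a.0 | b.0) | ··a··> m1, ··b··> m2
  m1 = b.(a.b.0 + (0\{a} + (0 + 0))) | b.(a.0 | b.0) | ··b··> m3, ··b··> m4
  m2 = (a.b.0 + (0\{a} + (0 + 0))) | a.b.(a.0 | b.0) | ··a··> m3, ··a··> m5
  m3 = (a.b.0 + (0\{a} + (0 + 0))) | b.(a.0 | b.0) | ··a··> m6, ··b··> m7
  m4 = b.(a.b.0 + (0\{a} + (0 + 0))) | (a.0 | b.0) | ··a··> m8, ··b··> m7, ··b··> m9
  m5 = b.0 | a.b.(a.0 | b.0) | ··a··> m6, ··b··> m10
  m6 = b.0 | b.(a.0 | b.0) | ··b··> m11, ··b··> m12
  m7 = (a.b.0 + (0\{a} + (0 + 0))) | (a.0 | b.0) | ··a··> m12, ··a··> m13, ··b··> m14
  m8 = b.(a.b.0 + (0\{a} + (0 + 0))) | (0 | b.0) | ··b··> m13, ··b··> m15
  m9 = b.(a.b.0 + (0\{a} + (0 + 0))) | (a.0 | 0) | ··a··> m15, ··b··> m14
  m10 = 0 | a.b.(a.0 | b.0) | ··a··> m11
  m11 = 0 | b.(a.0 | b.0) | ··b··> m16
  m12 = b.0 | (a.0 | b.0) | ··a··> m17, ··b··> m16, ··b··> m18
  m13 = (a.b.0 + (0\{a} + (0 + 0))) | (0 | b.0) | ··a··> m17, ··b··> m19
  m14 = (a.b.0 + (0\{a} + (0 + 0))) | (a.0 | 0) | ··a··> m18, ··a··> m19
  m15 = b.(a.b.0 + (0\{a} + (0 + 0))) | (0 | 0) | ··b··> m19
  m16 = 0 | (a.0 | b.0) | ··a··> m20, ··b··> m21
  m17 = b.0 | (0 | b.0) | ··b··> m20, ··b··> m22
  m18 = b.0 | (a.0 | 0) | ··a··> m22, ··b··> m21
  m19 = (a.b.0 + (0\{a} + (0 + 0))) | (0 | 0) | ··a··> m22
  m20 = 0 | (0 | b.0) | ··b··> m23
  m21 = 0 | (a.0 | 0) | ··a··> m23
  m22 = b.0 | (0 | 0) | ··b··> m23
  m23 = 0 | (0 | 0) | (no moves)
Reachable graph of Q (24 states):
  n0 = b.(a.b.0 + (0 + 0 + 0\{a})) | a.b.(a.0 | b.0) | ··a··> n1, ··b··> n2
  n1 = b.(a.b.0 + (0 + 0 + 0\{a})) | b.(a.0 | b.0) | ··b··> n3, ··b··> n4
  n2 = (a.b.0 + (0 + 0 + 0\{a})) | a.b.(a.0 | b.0) | ··a··> n3, ··a··> n5
  n3 = (a.b.0 + (0 + 0 + 0\{a})) | b.(a.0 | b.0) | ··a··> n6, ··b··> n7
  n4 = b.(a.b.0 + (0 + 0 + 0\{a})) | (a.0 | b.0) | ··a··> n8, ··b··> n7, ··b··> n9
  n5 = b.0 | a.b.(a.0 | b.0) | ··a··> n6, ··b··> n10
  n6 = b.0 | b.(a.0 | b.0) | ··b··> n11, ··b··> n12
  n7 = (a.b.0 + (0 + 0 + 0\{a})) | (a.0 | b.0) | ··a··> n12, ··a··> n13, ··b··> n14
  n8 = b.(a.b.0 + (0 + 0 + 0\{a})) | (0 | b.0) | ··b··> n13, ··b··> n15
  n9 = b.(a.b.0 + (0 + 0 + 0\{a})) | (a.0 | 0) | ··a··> n15, ··b··> n14
  n10 = 0 | a.b.(a.0 | b.0) | ··a··> n11
  n11 = 0 | b.(a.0 | b.0) | ··b··> n16
  n12 = b.0 | (a.0 | b.0) | ··a··> n17, ··b··> n16, ··b··> n18
  n13 = (a.b.0 + (0 + 0 + 0\{a})) | (0 | b.0) | ··a··> n17, ··b··> n19
  n14 = (a.b.0 + (0 + 0 + 0\{a})) | (a.0 | 0) | ··a··> n18, ··a··> n19
  n15 = b.(a.b.0 + (0 + 0 + 0\{a})) | (0 | 0) | ··b··> n19
  n16 = 0 | (a.0 | b.0) | ··a··> n20, ··b··> n21
  n17 = b.0 | (0 | b.0) | ··b··> n20, ··b··> n22
  n18 = b.0 | (a.0 | 0) | ··a··> n22, ··b··> n21
  n19 = (a.b.0 + (0 + 0 + 0\{a})) | (0 | 0) | ··a··> n22
  n20 = 0 | (0 | b.0) | ··b··> n23
  n21 = 0 | (a.0 | 0) | ··a··> n23
  n22 = b.0 | (0 | 0) | ··b··> n23
  n23 = 0 | (0 | 0) | (no moves)
Bisimilarity quotient blocks:
  B0 = {m0, n0}
  B1 = {m2, n2}
  B2 = {m3, n3}
  B3 = {m6, n6}
  B4 = {m12, n12}
  B5 = {m16, m18, n16, n18}
  B6 = {m20, m22, n20, n22}
  B7 = {m23, n23}
  B8 = {m21, n21}
  B9 = {m17, n17}
  B10 = {m11, n11}
  B11 = {m7, n7}
  B12 = {m14, n14}
  B13 = {m19, n19}
  B14 = {m13, n13}
  B15 = {m5, n5}
  B16 = {m10, n10}
  B17 = {m1, n1}
  B18 = {m4, n4}
  B19 = {m9, n9}
  B20 = {m15, n15}
  B21 = {m8, n8}
m0 ∈ B0, n0 ∈ B0 → same block

P ~ Q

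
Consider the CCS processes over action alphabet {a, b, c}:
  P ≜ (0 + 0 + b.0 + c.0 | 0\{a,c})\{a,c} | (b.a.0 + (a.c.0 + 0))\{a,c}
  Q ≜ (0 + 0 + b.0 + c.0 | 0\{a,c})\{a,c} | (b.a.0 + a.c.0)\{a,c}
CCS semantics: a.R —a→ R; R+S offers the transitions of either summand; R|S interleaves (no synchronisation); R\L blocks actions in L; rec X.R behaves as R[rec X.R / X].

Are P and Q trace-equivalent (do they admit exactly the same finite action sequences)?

YES

LTS(P): 4 reachable states
  p0 = (0 + 0 + b.0 + c.0 | 0\{a,c})\{a,c} | (b.a.0 + (a.c.0 + 0))\{a,c} | --b--▸ p1, --b--▸ p2
  p1 = (0 + 0 + b.0 + c.0 | 0\{a,c})\{a,c} | (a.0)\{a,c} | --b--▸ p3
  p2 = 0\{a,c} | (b.a.0 + (a.c.0 + 0))\{a,c} | --b--▸ p3
  p3 = 0\{a,c} | (a.0)\{a,c} | deadlocked
LTS(Q): 4 reachable states
  q0 = (0 + 0 + b.0 + c.0 | 0\{a,c})\{a,c} | (b.a.0 + a.c.0)\{a,c} | --b--▸ q1, --b--▸ q2
  q1 = (0 + 0 + b.0 + c.0 | 0\{a,c})\{a,c} | (a.0)\{a,c} | --b--▸ q3
  q2 = 0\{a,c} | (b.a.0 + a.c.0)\{a,c} | --b--▸ q3
  q3 = 0\{a,c} | (a.0)\{a,c} | deadlocked
Coarsest stable partition (strong bisimilarity classes):
  B0 = {p0, q0}
  B1 = {p1, p2, q1, q2}
  B2 = {p3, q3}
p0 ∈ B0, q0 ∈ B0 → same block
Bisimilar ⇒ trace-equivalent.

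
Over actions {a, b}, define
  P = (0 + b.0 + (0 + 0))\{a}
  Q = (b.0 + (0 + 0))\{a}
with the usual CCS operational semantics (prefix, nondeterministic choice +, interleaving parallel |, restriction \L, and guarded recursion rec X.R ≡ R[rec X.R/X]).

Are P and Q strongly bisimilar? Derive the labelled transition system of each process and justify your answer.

bisimilar

P's transition system — 2 states:
  m0 = (0 + b.0 + (0 + 0))\{a} | -b-> m1
  m1 = 0\{a} | ∅
Q's transition system — 2 states:
  n0 = (b.0 + (0 + 0))\{a} | -b-> n1
  n1 = 0\{a} | ∅
Partition-refinement fixed point:
  B0 = {m0, n0}
  B1 = {m1, n1}
m0 ∈ B0, n0 ∈ B0 → same block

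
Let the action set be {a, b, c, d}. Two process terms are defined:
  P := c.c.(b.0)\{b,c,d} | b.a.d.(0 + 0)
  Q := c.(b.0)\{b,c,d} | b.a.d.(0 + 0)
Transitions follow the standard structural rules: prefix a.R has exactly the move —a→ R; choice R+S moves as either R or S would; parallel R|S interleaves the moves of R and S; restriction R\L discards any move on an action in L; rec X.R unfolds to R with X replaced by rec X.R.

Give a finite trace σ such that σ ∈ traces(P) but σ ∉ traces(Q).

LTS(P): 12 reachable states
  p0 = c.c.(b.0)\{b,c,d} | b.a.d.(0 + 0) :: -b-> p1, -c-> p2
  p1 = c.c.(b.0)\{b,c,d} | a.d.(0 + 0) :: -a-> p3, -c-> p4
  p2 = c.(b.0)\{b,c,d} | b.a.d.(0 + 0) :: -b-> p4, -c-> p5
  p3 = c.c.(b.0)\{b,c,d} | d.(0 + 0) :: -c-> p6, -d-> p7
  p4 = c.(b.0)\{b,c,d} | a.d.(0 + 0) :: -a-> p6, -c-> p8
  p5 = (b.0)\{b,c,d} | b.a.d.(0 + 0) :: -b-> p8
  p6 = c.(b.0)\{b,c,d} | d.(0 + 0) :: -c-> p9, -d-> p10
  p7 = c.c.(b.0)\{b,c,d} | (0 + 0) :: -c-> p10
  p8 = (b.0)\{b,c,d} | a.d.(0 + 0) :: -a-> p9
  p9 = (b.0)\{b,c,d} | d.(0 + 0) :: -d-> p11
  p10 = c.(b.0)\{b,c,d} | (0 + 0) :: -c-> p11
  p11 = (b.0)\{b,c,d} | (0 + 0) :: stopped
LTS(Q): 8 reachable states
  q0 = c.(b.0)\{b,c,d} | b.a.d.(0 + 0) :: -b-> q1, -c-> q2
  q1 = c.(b.0)\{b,c,d} | a.d.(0 + 0) :: -a-> q3, -c-> q4
  q2 = (b.0)\{b,c,d} | b.a.d.(0 + 0) :: -b-> q4
  q3 = c.(b.0)\{b,c,d} | d.(0 + 0) :: -c-> q5, -d-> q6
  q4 = (b.0)\{b,c,d} | a.d.(0 + 0) :: -a-> q5
  q5 = (b.0)\{b,c,d} | d.(0 + 0) :: -d-> q7
  q6 = c.(b.0)\{b,c,d} | (0 + 0) :: -c-> q7
  q7 = (b.0)\{b,c,d} | (0 + 0) :: stopped
Executing cc from P (initial set {p0}):
  after c @ step 1: {p2}
  after c @ step 2: {p5}
  — P admits the full trace.
Executing cc from Q (initial set {q0}):
  after c @ step 1: {q2}
  after c @ step 2: no successor for Q

cc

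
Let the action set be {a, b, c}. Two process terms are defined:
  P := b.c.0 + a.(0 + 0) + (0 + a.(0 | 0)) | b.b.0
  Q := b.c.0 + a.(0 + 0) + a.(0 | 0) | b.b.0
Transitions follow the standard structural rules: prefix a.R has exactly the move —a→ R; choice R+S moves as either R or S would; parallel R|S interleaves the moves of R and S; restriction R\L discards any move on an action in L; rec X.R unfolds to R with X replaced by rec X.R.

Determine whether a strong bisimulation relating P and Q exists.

P ~ Q

P's transition system — 9 states:
  m0 = b.c.0 + a.(0 + 0) + (0 + a.(0 | 0)) | b.b.0 ⊢ ··a··> m1, ··a··> m2, ··b··> m3, ··b··> m4
  m1 = 0 + 0 ⊢ ∅
  m2 = 0 | 0 | b.b.0 ⊢ ··b··> m5
  m3 = (0 + a.(0 | 0)) | b.0 ⊢ ··a··> m5, ··b··> m6
  m4 = c.0 ⊢ ··c··> m7
  m5 = 0 | 0 | b.0 ⊢ ··b··> m8
  m6 = (0 + a.(0 | 0)) | 0 ⊢ ··a··> m8
  m7 = 0 ⊢ ∅
  m8 = 0 | 0 | 0 ⊢ ∅
Q's transition system — 9 states:
  n0 = b.c.0 + a.(0 + 0) + a.(0 | 0) | b.b.0 ⊢ ··a··> n1, ··a··> n2, ··b··> n3, ··b··> n4
  n1 = 0 + 0 ⊢ ∅
  n2 = 0 | 0 | b.b.0 ⊢ ··b··> n5
  n3 = a.(0 | 0) | b.0 ⊢ ··a··> n5, ··b··> n6
  n4 = c.0 ⊢ ··c··> n7
  n5 = 0 | 0 | b.0 ⊢ ··b··> n8
  n6 = a.(0 | 0) | 0 ⊢ ··a··> n8
  n7 = 0 ⊢ ∅
  n8 = 0 | 0 | 0 ⊢ ∅
Partition-refinement fixed point:
  B0 = {m0, n0}
  B1 = {m1, m7, m8, n1, n7, n8}
  B2 = {m4, n4}
  B3 = {m3, n3}
  B4 = {m6, n6}
  B5 = {m5, n5}
  B6 = {m2, n2}
m0 ∈ B0, n0 ∈ B0 → same block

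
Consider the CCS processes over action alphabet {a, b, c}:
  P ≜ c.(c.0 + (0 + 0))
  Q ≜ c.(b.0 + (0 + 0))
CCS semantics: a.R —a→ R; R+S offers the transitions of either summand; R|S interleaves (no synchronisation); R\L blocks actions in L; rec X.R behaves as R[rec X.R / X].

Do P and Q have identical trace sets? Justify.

trace-distinct — witness ⟨cc⟩

LTS(P): 3 reachable states
  p0 = c.(c.0 + (0 + 0)) ⊢ —c→ p1
  p1 = c.0 + (0 + 0) ⊢ —c→ p2
  p2 = 0 ⊢ deadlocked
LTS(Q): 3 reachable states
  q0 = c.(b.0 + (0 + 0)) ⊢ —c→ q1
  q1 = b.0 + (0 + 0) ⊢ —b→ q2
  q2 = 0 ⊢ deadlocked
Trace ⟨cc⟩ through P, begin at {p0}:
  [1] c ⇒ {p1}
  [2] c ⇒ {p2}
  ✓ P
Trace ⟨cc⟩ through Q, begin at {q0}:
  [1] c ⇒ {q1}
  [2] c ⇒ ∅ (Q stuck)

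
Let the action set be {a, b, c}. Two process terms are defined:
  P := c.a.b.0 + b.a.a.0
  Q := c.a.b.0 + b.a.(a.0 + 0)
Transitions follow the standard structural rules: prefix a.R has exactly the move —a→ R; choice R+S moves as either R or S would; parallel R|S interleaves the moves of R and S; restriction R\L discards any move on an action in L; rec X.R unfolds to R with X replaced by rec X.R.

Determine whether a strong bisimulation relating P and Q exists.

YES

LTS(P): 6 reachable states
  p0 = c.a.b.0 + b.a.a.0 :: =b=> p1, =c=> p2
  p1 = a.a.0 :: =a=> p3
  p2 = a.b.0 :: =a=> p4
  p3 = a.0 :: =a=> p5
  p4 = b.0 :: =b=> p5
  p5 = 0 :: ·
LTS(Q): 6 reachable states
  q0 = c.a.b.0 + b.a.(a.0 + 0) :: =b=> q1, =c=> q2
  q1 = a.(a.0 + 0) :: =a=> q3
  q2 = a.b.0 :: =a=> q4
  q3 = a.0 + 0 :: =a=> q5
  q4 = b.0 :: =b=> q5
  q5 = 0 :: ·
Bisimilarity quotient blocks:
  B0 = {p0, q0}
  B1 = {p2, q2}
  B2 = {p4, q4}
  B3 = {p5, q5}
  B4 = {p1, q1}
  B5 = {p3, q3}
p0 ∈ B0, q0 ∈ B0 → same block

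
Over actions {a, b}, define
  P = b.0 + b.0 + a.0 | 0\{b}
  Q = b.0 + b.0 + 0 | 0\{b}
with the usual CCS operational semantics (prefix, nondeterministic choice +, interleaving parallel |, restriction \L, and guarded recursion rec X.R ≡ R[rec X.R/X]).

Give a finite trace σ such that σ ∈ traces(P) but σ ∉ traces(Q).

LTS(P): 3 reachable states
  p0 = b.0 + b.0 + a.0 | 0\{b} :: —a→ p1, —b→ p2
  p1 = 0 | 0\{b} :: stopped
  p2 = 0 :: stopped
LTS(Q): 2 reachable states
  q0 = b.0 + b.0 + 0 | 0\{b} :: —b→ q1
  q1 = 0 :: stopped
Executing a from P (initial set {p0}):
  step 1 (a): {p1}
  — P admits the full trace.
Executing a from Q (initial set {q0}):
  step 1 (a): ∅  — Q cannot continue

a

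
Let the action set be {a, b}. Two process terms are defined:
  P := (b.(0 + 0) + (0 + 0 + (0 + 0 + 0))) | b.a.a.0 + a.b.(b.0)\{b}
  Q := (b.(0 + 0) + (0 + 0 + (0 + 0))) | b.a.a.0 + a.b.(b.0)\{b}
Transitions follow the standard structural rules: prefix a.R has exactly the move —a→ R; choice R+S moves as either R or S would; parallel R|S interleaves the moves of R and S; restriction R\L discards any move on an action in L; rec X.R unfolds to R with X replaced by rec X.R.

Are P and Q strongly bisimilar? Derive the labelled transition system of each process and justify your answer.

bisimilar

P's transition system — 10 states:
  s0 = (b.(0 + 0) + (0 + 0 + (0 + 0 + 0))) | b.a.a.0 + a.b.(b.0)\{b} has moves —a→ s1, —b→ s2, —b→ s3
  s1 = b.(b.0)\{b} has moves —b→ s4
  s2 = (0 + 0) | b.a.a.0 has moves —b→ s5
  s3 = (b.(0 + 0) + (0 + 0 + (0 + 0 + 0))) | a.a.0 has moves —a→ s6, —b→ s5
  s4 = (b.0)\{b} has moves (no moves)
  s5 = (0 + 0) | a.a.0 has moves —a→ s7
  s6 = (b.(0 + 0) + (0 + 0 + (0 + 0 + 0))) | a.0 has moves —a→ s8, —b→ s7
  s7 = (0 + 0) | a.0 has moves —a→ s9
  s8 = (b.(0 + 0) + (0 + 0 + (0 + 0 + 0))) | 0 has moves —b→ s9
  s9 = (0 + 0) | 0 has moves (no moves)
Q's transition system — 10 states:
  t0 = (b.(0 + 0) + (0 + 0 + (0 + 0))) | b.a.a.0 + a.b.(b.0)\{b} has moves —a→ t1, —b→ t2, —b→ t3
  t1 = b.(b.0)\{b} has moves —b→ t4
  t2 = (0 + 0) | b.a.a.0 has moves —b→ t5
  t3 = (b.(0 + 0) + (0 + 0 + (0 + 0))) | a.a.0 has moves —a→ t6, —b→ t5
  t4 = (b.0)\{b} has moves (no moves)
  t5 = (0 + 0) | a.a.0 has moves —a→ t7
  t6 = (b.(0 + 0) + (0 + 0 + (0 + 0))) | a.0 has moves —a→ t8, —b→ t7
  t7 = (0 + 0) | a.0 has moves —a→ t9
  t8 = (b.(0 + 0) + (0 + 0 + (0 + 0))) | 0 has moves —b→ t9
  t9 = (0 + 0) | 0 has moves (no moves)
Partition-refinement fixed point:
  B0 = {s0, t0}
  B1 = {s2, t2}
  B2 = {s5, t5}
  B3 = {s7, t7}
  B4 = {s4, s9, t4, t9}
  B5 = {s1, s8, t1, t8}
  B6 = {s3, t3}
  B7 = {s6, t6}
s0 ∈ B0, t0 ∈ B0 → same block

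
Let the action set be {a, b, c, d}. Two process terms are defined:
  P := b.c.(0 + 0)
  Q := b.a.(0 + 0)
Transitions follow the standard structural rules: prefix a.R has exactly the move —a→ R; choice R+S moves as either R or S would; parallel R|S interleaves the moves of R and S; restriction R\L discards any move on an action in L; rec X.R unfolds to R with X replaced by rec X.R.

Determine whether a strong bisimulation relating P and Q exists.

P ≁ Q

LTS(P): 3 reachable states
  s0 = b.c.(0 + 0) | —b→ s1
  s1 = c.(0 + 0) | —c→ s2
  s2 = 0 + 0 | (no moves)
LTS(Q): 3 reachable states
  t0 = b.a.(0 + 0) | —b→ t1
  t1 = a.(0 + 0) | —a→ t2
  t2 = 0 + 0 | (no moves)
Partition-refinement fixed point:
  B0 = {s0}
  B1 = {s1}
  B2 = {s2, t2}
  B3 = {t0}
  B4 = {t1}
s0 ∈ B0, t0 ∈ B3 → different blocks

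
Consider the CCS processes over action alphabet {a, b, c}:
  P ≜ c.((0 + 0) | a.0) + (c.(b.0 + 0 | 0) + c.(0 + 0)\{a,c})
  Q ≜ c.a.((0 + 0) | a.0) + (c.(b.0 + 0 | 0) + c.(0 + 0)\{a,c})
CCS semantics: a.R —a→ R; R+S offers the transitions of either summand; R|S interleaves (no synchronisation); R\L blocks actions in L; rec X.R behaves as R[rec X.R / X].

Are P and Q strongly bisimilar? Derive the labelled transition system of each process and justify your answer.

NO

LTS(P): 6 reachable states
  u0 = c.((0 + 0) | a.0) + (c.(b.0 + 0 | 0) + c.(0 + 0)\{a,c}) ⊢ ··c··> u1, ··c··> u2, ··c··> u3
  u1 = (0 + 0) | a.0 ⊢ ··a··> u4
  u2 = (0 + 0)\{a,c} ⊢ (no moves)
  u3 = b.0 + 0 | 0 ⊢ ··b··> u5
  u4 = (0 + 0) | 0 ⊢ (no moves)
  u5 = 0 ⊢ (no moves)
LTS(Q): 7 reachable states
  v0 = c.a.((0 + 0) | a.0) + (c.(b.0 + 0 | 0) + c.(0 + 0)\{a,c}) ⊢ ··c··> v1, ··c··> v2, ··c··> v3
  v1 = (0 + 0)\{a,c} ⊢ (no moves)
  v2 = a.((0 + 0) | a.0) ⊢ ··a··> v4
  v3 = b.0 + 0 | 0 ⊢ ··b··> v5
  v4 = (0 + 0) | a.0 ⊢ ··a··> v6
  v5 = 0 ⊢ (no moves)
  v6 = (0 + 0) | 0 ⊢ (no moves)
Bisimilarity quotient blocks:
  B0 = {u0}
  B1 = {u2, u4, u5, v1, v5, v6}
  B2 = {u1, v4}
  B3 = {u3, v3}
  B4 = {v0}
  B5 = {v2}
u0 ∈ B0, v0 ∈ B4 → different blocks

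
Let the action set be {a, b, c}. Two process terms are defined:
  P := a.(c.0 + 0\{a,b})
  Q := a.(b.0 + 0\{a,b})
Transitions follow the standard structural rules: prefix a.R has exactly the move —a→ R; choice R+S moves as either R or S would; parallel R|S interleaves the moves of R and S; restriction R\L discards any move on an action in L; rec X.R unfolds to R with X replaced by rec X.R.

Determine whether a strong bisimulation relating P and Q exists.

P's transition system — 3 states:
  u0 = a.(c.0 + 0\{a,b}) ⊢ —a→ u1
  u1 = c.0 + 0\{a,b} ⊢ —c→ u2
  u2 = 0 ⊢ ∅
Q's transition system — 3 states:
  v0 = a.(b.0 + 0\{a,b}) ⊢ —a→ v1
  v1 = b.0 + 0\{a,b} ⊢ —b→ v2
  v2 = 0 ⊢ ∅
Partition-refinement fixed point:
  B0 = {u0}
  B1 = {u1}
  B2 = {u2, v2}
  B3 = {v0}
  B4 = {v1}
u0 ∈ B0, v0 ∈ B3 → different blocks

not bisimilar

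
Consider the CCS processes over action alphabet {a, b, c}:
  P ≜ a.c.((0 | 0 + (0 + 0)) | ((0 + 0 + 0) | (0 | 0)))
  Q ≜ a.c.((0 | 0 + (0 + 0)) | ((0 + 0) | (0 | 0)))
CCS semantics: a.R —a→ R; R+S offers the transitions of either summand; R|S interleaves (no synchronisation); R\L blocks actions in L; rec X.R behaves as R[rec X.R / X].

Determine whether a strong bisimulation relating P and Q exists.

P's transition system — 3 states:
  u0 = a.c.((0 | 0 + (0 + 0)) | ((0 + 0 + 0) | (0 | 0))) ⊢ --a--▸ u1
  u1 = c.((0 | 0 + (0 + 0)) | ((0 + 0 + 0) | (0 | 0))) ⊢ --c--▸ u2
  u2 = (0 | 0 + (0 + 0)) | ((0 + 0 + 0) | (0 | 0)) ⊢ deadlocked
Q's transition system — 3 states:
  v0 = a.c.((0 | 0 + (0 + 0)) | ((0 + 0) | (0 | 0))) ⊢ --a--▸ v1
  v1 = c.((0 | 0 + (0 + 0)) | ((0 + 0) | (0 | 0))) ⊢ --c--▸ v2
  v2 = (0 | 0 + (0 + 0)) | ((0 + 0) | (0 | 0)) ⊢ deadlocked
Partition-refinement fixed point:
  B0 = {u0, v0}
  B1 = {u1, v1}
  B2 = {u2, v2}
u0 ∈ B0, v0 ∈ B0 → same block

YES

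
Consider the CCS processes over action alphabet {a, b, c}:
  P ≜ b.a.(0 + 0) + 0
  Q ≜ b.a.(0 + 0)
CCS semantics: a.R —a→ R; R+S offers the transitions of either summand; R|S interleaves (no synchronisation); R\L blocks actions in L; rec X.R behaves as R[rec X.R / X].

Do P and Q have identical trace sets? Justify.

trace-equivalent

P's transition system — 3 states:
  u0 = b.a.(0 + 0) + 0 | =b=> u1
  u1 = a.(0 + 0) | =a=> u2
  u2 = 0 + 0 | ∅
Q's transition system — 3 states:
  v0 = b.a.(0 + 0) | =b=> v1
  v1 = a.(0 + 0) | =a=> v2
  v2 = 0 + 0 | ∅
Coarsest stable partition (strong bisimilarity classes):
  B0 = {u0, v0}
  B1 = {u1, v1}
  B2 = {u2, v2}
u0 ∈ B0, v0 ∈ B0 → same block
Bisimilar ⇒ trace-equivalent.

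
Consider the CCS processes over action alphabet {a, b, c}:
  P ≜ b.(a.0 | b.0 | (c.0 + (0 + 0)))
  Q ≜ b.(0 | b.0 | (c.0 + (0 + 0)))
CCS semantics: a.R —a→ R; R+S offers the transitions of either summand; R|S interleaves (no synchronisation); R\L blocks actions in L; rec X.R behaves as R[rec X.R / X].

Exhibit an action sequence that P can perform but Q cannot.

LTS(P): 9 reachable states
  s0 = b.(a.0 | b.0 | (c.0 + (0 + 0))) → --b--▸ s1
  s1 = a.0 | b.0 | (c.0 + (0 + 0)) → --a--▸ s2, --b--▸ s3, --c--▸ s4
  s2 = 0 | b.0 | (c.0 + (0 + 0)) → --b--▸ s5, --c--▸ s6
  s3 = a.0 | 0 | (c.0 + (0 + 0)) → --a--▸ s5, --c--▸ s7
  s4 = a.0 | b.0 | 0 → --a--▸ s6, --b--▸ s7
  s5 = 0 | 0 | (c.0 + (0 + 0)) → --c--▸ s8
  s6 = 0 | b.0 | 0 → --b--▸ s8
  s7 = a.0 | 0 | 0 → --a--▸ s8
  s8 = 0 | 0 | 0 → deadlocked
LTS(Q): 5 reachable states
  t0 = b.(0 | b.0 | (c.0 + (0 + 0))) → --b--▸ t1
  t1 = 0 | b.0 | (c.0 + (0 + 0)) → --b--▸ t2, --c--▸ t3
  t2 = 0 | 0 | (c.0 + (0 + 0)) → --c--▸ t4
  t3 = 0 | b.0 | 0 → --b--▸ t4
  t4 = 0 | 0 | 0 → deadlocked
Run σ = ⟨ba⟩ on P: start {s0}
  after b @ step 1: {s1}
  after a @ step 2: {s2}
  ✓ P
Run σ = ⟨ba⟩ on Q: start {t0}
  after b @ step 1: {t1}
  after a @ step 2: no successor for Q

ba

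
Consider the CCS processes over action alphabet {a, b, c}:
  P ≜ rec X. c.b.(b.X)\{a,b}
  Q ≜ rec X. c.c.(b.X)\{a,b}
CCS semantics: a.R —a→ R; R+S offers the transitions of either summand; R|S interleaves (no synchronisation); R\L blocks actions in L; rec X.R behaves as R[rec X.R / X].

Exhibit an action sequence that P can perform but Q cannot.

P's transition system — 3 states:
  s0 = rec X. c.b.(b.X)\{a,b} | —c→ s1
  s1 = b.(b.(rec X. c.b.(b.X)\{a,b}))\{a,b} | —b→ s2
  s2 = (b.(rec X. c.b.(b.X)\{a,b}))\{a,b} | stopped
Q's transition system — 3 states:
  t0 = rec X. c.c.(b.X)\{a,b} | —c→ t1
  t1 = c.(b.(rec X. c.c.(b.X)\{a,b}))\{a,b} | —c→ t2
  t2 = (b.(rec X. c.c.(b.X)\{a,b}))\{a,b} | stopped
Executing cb from P (initial set {s0}):
  step 1 (c): {s1}
  step 2 (b): {s2}
  — P admits the full trace.
Executing cb from Q (initial set {t0}):
  step 1 (c): {t1}
  step 2 (b): ∅ (Q stuck)

cb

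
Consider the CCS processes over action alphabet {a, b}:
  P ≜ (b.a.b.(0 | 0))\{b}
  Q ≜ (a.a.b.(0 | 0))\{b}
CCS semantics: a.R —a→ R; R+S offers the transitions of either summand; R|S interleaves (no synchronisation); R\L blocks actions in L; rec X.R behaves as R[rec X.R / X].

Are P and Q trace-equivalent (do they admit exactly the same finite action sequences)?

Reachable graph of P (1 states):
  m0 = (b.a.b.(0 | 0))\{b} → ·
Reachable graph of Q (3 states):
  n0 = (a.a.b.(0 | 0))\{b} → ··a··> n1
  n1 = (a.b.(0 | 0))\{b} → ··a··> n2
  n2 = (b.(0 | 0))\{b} → ·
Executing a from Q (initial set {n0}):
  [1] a ⇒ {n1}
  Q completes σ.
Executing a from P (initial set {m0}):
  [1] a ⇒ ∅ (P stuck)

trace-distinct — witness ⟨a⟩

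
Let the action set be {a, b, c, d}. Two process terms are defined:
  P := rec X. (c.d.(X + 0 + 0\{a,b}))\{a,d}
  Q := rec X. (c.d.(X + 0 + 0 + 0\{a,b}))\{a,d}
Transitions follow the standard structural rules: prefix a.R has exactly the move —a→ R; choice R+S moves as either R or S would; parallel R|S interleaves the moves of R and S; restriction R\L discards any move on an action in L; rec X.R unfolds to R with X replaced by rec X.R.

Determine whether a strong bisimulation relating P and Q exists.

P ~ Q

P's transition system — 2 states:
  m0 = rec X. (c.d.(X + 0 + 0\{a,b}))\{a,d} → --c--▸ m1
  m1 = (d.((rec X. (c.d.(X + 0 + 0\{a,b}))\{a,d}) + 0 + 0\{a,b}))\{a,d} → (no moves)
Q's transition system — 2 states:
  n0 = rec X. (c.d.(X + 0 + 0 + 0\{a,b}))\{a,d} → --c--▸ n1
  n1 = (d.((rec X. (c.d.(X + 0 + 0 + 0\{a,b}))\{a,d}) + 0 + 0 + 0\{a,b}))\{a,d} → (no moves)
Coarsest stable partition (strong bisimilarity classes):
  B0 = {m0, n0}
  B1 = {m1, n1}
m0 ∈ B0, n0 ∈ B0 → same block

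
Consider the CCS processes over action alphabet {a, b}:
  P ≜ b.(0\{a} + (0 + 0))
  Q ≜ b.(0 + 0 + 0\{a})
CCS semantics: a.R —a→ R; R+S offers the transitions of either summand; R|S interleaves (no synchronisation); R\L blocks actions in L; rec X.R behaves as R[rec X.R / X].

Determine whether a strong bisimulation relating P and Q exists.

Reachable graph of P (2 states):
  p0 = b.(0\{a} + (0 + 0)) has moves =b=> p1
  p1 = 0\{a} + (0 + 0) has moves stopped
Reachable graph of Q (2 states):
  q0 = b.(0 + 0 + 0\{a}) has moves =b=> q1
  q1 = 0 + 0 + 0\{a} has moves stopped
Bisimilarity quotient blocks:
  B0 = {p0, q0}
  B1 = {p1, q1}
p0 ∈ B0, q0 ∈ B0 → same block

YES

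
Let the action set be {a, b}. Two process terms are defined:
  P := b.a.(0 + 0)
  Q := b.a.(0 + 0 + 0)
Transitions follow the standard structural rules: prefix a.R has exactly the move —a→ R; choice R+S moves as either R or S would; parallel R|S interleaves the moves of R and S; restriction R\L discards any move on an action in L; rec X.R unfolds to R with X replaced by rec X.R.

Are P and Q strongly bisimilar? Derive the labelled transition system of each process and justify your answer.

YES

Reachable graph of P (3 states):
  u0 = b.a.(0 + 0) | ··b··> u1
  u1 = a.(0 + 0) | ··a··> u2
  u2 = 0 + 0 | deadlocked
Reachable graph of Q (3 states):
  v0 = b.a.(0 + 0 + 0) | ··b··> v1
  v1 = a.(0 + 0 + 0) | ··a··> v2
  v2 = 0 + 0 + 0 | deadlocked
Coarsest stable partition (strong bisimilarity classes):
  B0 = {u0, v0}
  B1 = {u1, v1}
  B2 = {u2, v2}
u0 ∈ B0, v0 ∈ B0 → same block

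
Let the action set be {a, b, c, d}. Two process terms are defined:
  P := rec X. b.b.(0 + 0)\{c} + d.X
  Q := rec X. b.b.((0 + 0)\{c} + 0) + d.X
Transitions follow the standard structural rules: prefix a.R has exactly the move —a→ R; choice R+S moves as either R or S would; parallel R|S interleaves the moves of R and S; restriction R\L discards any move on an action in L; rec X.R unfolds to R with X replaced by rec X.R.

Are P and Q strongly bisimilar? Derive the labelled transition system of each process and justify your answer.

P ~ Q

P's transition system — 3 states:
  p0 = rec X. b.b.(0 + 0)\{c} + d.X | -b-> p1, -d-> p0
  p1 = b.(0 + 0)\{c} | -b-> p2
  p2 = (0 + 0)\{c} | ·
Q's transition system — 3 states:
  q0 = rec X. b.b.((0 + 0)\{c} + 0) + d.X | -b-> q1, -d-> q0
  q1 = b.((0 + 0)\{c} + 0) | -b-> q2
  q2 = (0 + 0)\{c} + 0 | ·
Coarsest stable partition (strong bisimilarity classes):
  B0 = {p0, q0}
  B1 = {p1, q1}
  B2 = {p2, q2}
p0 ∈ B0, q0 ∈ B0 → same block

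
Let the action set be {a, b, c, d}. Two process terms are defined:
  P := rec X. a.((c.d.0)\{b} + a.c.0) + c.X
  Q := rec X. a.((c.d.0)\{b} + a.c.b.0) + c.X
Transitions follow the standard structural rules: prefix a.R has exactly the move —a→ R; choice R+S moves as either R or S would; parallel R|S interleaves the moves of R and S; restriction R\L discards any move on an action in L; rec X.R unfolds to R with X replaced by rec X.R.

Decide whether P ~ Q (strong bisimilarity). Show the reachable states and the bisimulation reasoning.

P ≁ Q

P's transition system — 6 states:
  s0 = rec X. a.((c.d.0)\{b} + a.c.0) + c.X ⊢ -a-> s1, -c-> s0
  s1 = (c.d.0)\{b} + a.c.0 ⊢ -a-> s2, -c-> s3
  s2 = c.0 ⊢ -c-> s4
  s3 = (d.0)\{b} ⊢ -d-> s5
  s4 = 0 ⊢ deadlocked
  s5 = 0\{b} ⊢ deadlocked
Q's transition system — 7 states:
  t0 = rec X. a.((c.d.0)\{b} + a.c.b.0) + c.X ⊢ -a-> t1, -c-> t0
  t1 = (c.d.0)\{b} + a.c.b.0 ⊢ -a-> t2, -c-> t3
  t2 = c.b.0 ⊢ -c-> t4
  t3 = (d.0)\{b} ⊢ -d-> t5
  t4 = b.0 ⊢ -b-> t6
  t5 = 0\{b} ⊢ deadlocked
  t6 = 0 ⊢ deadlocked
Coarsest stable partition (strong bisimilarity classes):
  B0 = {s0}
  B1 = {s1}
  B2 = {s3, t3}
  B3 = {s4, s5, t5, t6}
  B4 = {s2}
  B5 = {t0}
  B6 = {t1}
  B7 = {t2}
  B8 = {t4}
s0 ∈ B0, t0 ∈ B5 → different blocks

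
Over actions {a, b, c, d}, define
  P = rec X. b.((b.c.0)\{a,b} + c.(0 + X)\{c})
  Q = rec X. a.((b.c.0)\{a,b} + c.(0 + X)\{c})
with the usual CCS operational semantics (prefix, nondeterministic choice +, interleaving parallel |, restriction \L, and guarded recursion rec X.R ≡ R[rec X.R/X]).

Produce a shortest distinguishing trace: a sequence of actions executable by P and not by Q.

LTS(P): 4 reachable states
  s0 = rec X. b.((b.c.0)\{a,b} + c.(0 + X)\{c}) has moves -b-> s1
  s1 = (b.c.0)\{a,b} + c.(0 + (rec X. b.((b.c.0)\{a,b} + c.(0 + X)\{c})))\{c} has moves -c-> s2
  s2 = (0 + (rec X. b.((b.c.0)\{a,b} + c.(0 + X)\{c})))\{c} has moves -b-> s3
  s3 = ((b.c.0)\{a,b} + c.(0 + (rec X. b.((b.c.0)\{a,b} + c.(0 + X)\{c})))\{c})\{c} has moves ·
LTS(Q): 4 reachable states
  t0 = rec X. a.((b.c.0)\{a,b} + c.(0 + X)\{c}) has moves -a-> t1
  t1 = (b.c.0)\{a,b} + c.(0 + (rec X. a.((b.c.0)\{a,b} + c.(0 + X)\{c})))\{c} has moves -c-> t2
  t2 = (0 + (rec X. a.((b.c.0)\{a,b} + c.(0 + X)\{c})))\{c} has moves -a-> t3
  t3 = ((b.c.0)\{a,b} + c.(0 + (rec X. a.((b.c.0)\{a,b} + c.(0 + X)\{c})))\{c})\{c} has moves ·
Executing b from P (initial set {s0}):
  step 1 (b): {s1}
  P completes σ.
Executing b from Q (initial set {t0}):
  step 1 (b): ∅ (Q stuck)

b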